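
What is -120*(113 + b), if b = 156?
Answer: -32280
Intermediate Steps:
-120*(113 + b) = -120*(113 + 156) = -120*269 = -32280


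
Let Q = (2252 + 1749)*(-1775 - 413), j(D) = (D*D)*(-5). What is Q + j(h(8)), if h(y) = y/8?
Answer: -8754193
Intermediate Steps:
h(y) = y/8 (h(y) = y*(1/8) = y/8)
j(D) = -5*D**2 (j(D) = D**2*(-5) = -5*D**2)
Q = -8754188 (Q = 4001*(-2188) = -8754188)
Q + j(h(8)) = -8754188 - 5*1**2 = -8754188 - 5*1 = -8754188 - 5 = -8754193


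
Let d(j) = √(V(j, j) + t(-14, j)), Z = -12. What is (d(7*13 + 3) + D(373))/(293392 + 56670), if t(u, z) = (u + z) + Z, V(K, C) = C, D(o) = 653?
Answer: 653/350062 + 9*√2/350062 ≈ 0.0019017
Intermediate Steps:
t(u, z) = -12 + u + z (t(u, z) = (u + z) - 12 = -12 + u + z)
d(j) = √(-26 + 2*j) (d(j) = √(j + (-12 - 14 + j)) = √(j + (-26 + j)) = √(-26 + 2*j))
(d(7*13 + 3) + D(373))/(293392 + 56670) = (√(-26 + 2*(7*13 + 3)) + 653)/(293392 + 56670) = (√(-26 + 2*(91 + 3)) + 653)/350062 = (√(-26 + 2*94) + 653)*(1/350062) = (√(-26 + 188) + 653)*(1/350062) = (√162 + 653)*(1/350062) = (9*√2 + 653)*(1/350062) = (653 + 9*√2)*(1/350062) = 653/350062 + 9*√2/350062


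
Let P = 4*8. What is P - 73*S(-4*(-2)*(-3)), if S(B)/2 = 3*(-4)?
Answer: 1784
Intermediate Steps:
S(B) = -24 (S(B) = 2*(3*(-4)) = 2*(-12) = -24)
P = 32
P - 73*S(-4*(-2)*(-3)) = 32 - 73*(-24) = 32 + 1752 = 1784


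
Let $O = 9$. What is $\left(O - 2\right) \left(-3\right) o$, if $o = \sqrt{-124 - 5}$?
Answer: $- 21 i \sqrt{129} \approx - 238.51 i$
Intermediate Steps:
$o = i \sqrt{129}$ ($o = \sqrt{-129} = i \sqrt{129} \approx 11.358 i$)
$\left(O - 2\right) \left(-3\right) o = \left(9 - 2\right) \left(-3\right) i \sqrt{129} = 7 \left(-3\right) i \sqrt{129} = - 21 i \sqrt{129}$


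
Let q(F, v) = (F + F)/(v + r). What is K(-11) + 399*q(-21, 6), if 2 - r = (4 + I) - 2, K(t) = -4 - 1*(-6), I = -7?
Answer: -16732/13 ≈ -1287.1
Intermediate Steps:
K(t) = 2 (K(t) = -4 + 6 = 2)
r = 7 (r = 2 - ((4 - 7) - 2) = 2 - (-3 - 2) = 2 - 1*(-5) = 2 + 5 = 7)
q(F, v) = 2*F/(7 + v) (q(F, v) = (F + F)/(v + 7) = (2*F)/(7 + v) = 2*F/(7 + v))
K(-11) + 399*q(-21, 6) = 2 + 399*(2*(-21)/(7 + 6)) = 2 + 399*(2*(-21)/13) = 2 + 399*(2*(-21)*(1/13)) = 2 + 399*(-42/13) = 2 - 16758/13 = -16732/13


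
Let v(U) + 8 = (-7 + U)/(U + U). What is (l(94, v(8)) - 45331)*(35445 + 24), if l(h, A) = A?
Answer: -25730028387/16 ≈ -1.6081e+9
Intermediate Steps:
v(U) = -8 + (-7 + U)/(2*U) (v(U) = -8 + (-7 + U)/(U + U) = -8 + (-7 + U)/((2*U)) = -8 + (-7 + U)*(1/(2*U)) = -8 + (-7 + U)/(2*U))
(l(94, v(8)) - 45331)*(35445 + 24) = ((½)*(-7 - 15*8)/8 - 45331)*(35445 + 24) = ((½)*(⅛)*(-7 - 120) - 45331)*35469 = ((½)*(⅛)*(-127) - 45331)*35469 = (-127/16 - 45331)*35469 = -725423/16*35469 = -25730028387/16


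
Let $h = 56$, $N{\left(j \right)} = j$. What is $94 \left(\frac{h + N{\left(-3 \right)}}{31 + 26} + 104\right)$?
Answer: $\frac{562214}{57} \approx 9863.4$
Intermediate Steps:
$94 \left(\frac{h + N{\left(-3 \right)}}{31 + 26} + 104\right) = 94 \left(\frac{56 - 3}{31 + 26} + 104\right) = 94 \left(\frac{53}{57} + 104\right) = 94 \cdot \frac{5981}{57} = \frac{562214}{57}$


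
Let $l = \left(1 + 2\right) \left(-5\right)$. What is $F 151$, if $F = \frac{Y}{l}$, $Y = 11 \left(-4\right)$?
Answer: $\frac{6644}{15} \approx 442.93$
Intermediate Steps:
$l = -15$ ($l = 3 \left(-5\right) = -15$)
$Y = -44$
$F = \frac{44}{15}$ ($F = - \frac{44}{-15} = \left(-44\right) \left(- \frac{1}{15}\right) = \frac{44}{15} \approx 2.9333$)
$F 151 = \frac{44}{15} \cdot 151 = \frac{6644}{15}$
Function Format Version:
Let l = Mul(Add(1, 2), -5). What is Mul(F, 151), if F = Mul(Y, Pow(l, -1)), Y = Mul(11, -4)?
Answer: Rational(6644, 15) ≈ 442.93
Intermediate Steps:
l = -15 (l = Mul(3, -5) = -15)
Y = -44
F = Rational(44, 15) (F = Mul(-44, Pow(-15, -1)) = Mul(-44, Rational(-1, 15)) = Rational(44, 15) ≈ 2.9333)
Mul(F, 151) = Mul(Rational(44, 15), 151) = Rational(6644, 15)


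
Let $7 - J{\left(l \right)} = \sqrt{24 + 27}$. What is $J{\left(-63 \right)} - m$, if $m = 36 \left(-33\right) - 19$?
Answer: $1214 - \sqrt{51} \approx 1206.9$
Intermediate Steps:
$J{\left(l \right)} = 7 - \sqrt{51}$ ($J{\left(l \right)} = 7 - \sqrt{24 + 27} = 7 - \sqrt{51}$)
$m = -1207$ ($m = -1188 - 19 = -1207$)
$J{\left(-63 \right)} - m = \left(7 - \sqrt{51}\right) - -1207 = \left(7 - \sqrt{51}\right) + 1207 = 1214 - \sqrt{51}$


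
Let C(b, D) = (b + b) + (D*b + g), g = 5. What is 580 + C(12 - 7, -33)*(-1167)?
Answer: 175630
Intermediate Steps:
C(b, D) = 5 + 2*b + D*b (C(b, D) = (b + b) + (D*b + 5) = 2*b + (5 + D*b) = 5 + 2*b + D*b)
580 + C(12 - 7, -33)*(-1167) = 580 + (5 + 2*(12 - 7) - 33*(12 - 7))*(-1167) = 580 + (5 + 2*5 - 33*5)*(-1167) = 580 + (5 + 10 - 165)*(-1167) = 580 - 150*(-1167) = 580 + 175050 = 175630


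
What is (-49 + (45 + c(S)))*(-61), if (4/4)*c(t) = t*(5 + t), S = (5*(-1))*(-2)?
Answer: -8906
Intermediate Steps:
S = 10 (S = -5*(-2) = 10)
c(t) = t*(5 + t)
(-49 + (45 + c(S)))*(-61) = (-49 + (45 + 10*(5 + 10)))*(-61) = (-49 + (45 + 10*15))*(-61) = (-49 + (45 + 150))*(-61) = (-49 + 195)*(-61) = 146*(-61) = -8906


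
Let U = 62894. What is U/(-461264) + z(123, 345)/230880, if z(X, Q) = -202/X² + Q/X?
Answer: -13729264059023/100699221898080 ≈ -0.13634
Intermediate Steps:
z(X, Q) = -202/X² + Q/X
U/(-461264) + z(123, 345)/230880 = 62894/(-461264) + ((-202 + 345*123)/123²)/230880 = 62894*(-1/461264) + ((-202 + 42435)/15129)*(1/230880) = -31447/230632 + ((1/15129)*42233)*(1/230880) = -31447/230632 + (42233/15129)*(1/230880) = -31447/230632 + 42233/3492983520 = -13729264059023/100699221898080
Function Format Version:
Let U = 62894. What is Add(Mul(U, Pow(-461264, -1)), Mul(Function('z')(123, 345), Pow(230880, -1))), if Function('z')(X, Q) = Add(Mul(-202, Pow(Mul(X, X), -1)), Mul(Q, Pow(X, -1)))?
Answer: Rational(-13729264059023, 100699221898080) ≈ -0.13634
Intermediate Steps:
Function('z')(X, Q) = Add(Mul(-202, Pow(X, -2)), Mul(Q, Pow(X, -1))) (Function('z')(X, Q) = Add(Mul(-202, Pow(Pow(X, 2), -1)), Mul(Q, Pow(X, -1))) = Add(Mul(-202, Pow(X, -2)), Mul(Q, Pow(X, -1))))
Add(Mul(U, Pow(-461264, -1)), Mul(Function('z')(123, 345), Pow(230880, -1))) = Add(Mul(62894, Pow(-461264, -1)), Mul(Mul(Pow(123, -2), Add(-202, Mul(345, 123))), Pow(230880, -1))) = Add(Mul(62894, Rational(-1, 461264)), Mul(Mul(Rational(1, 15129), Add(-202, 42435)), Rational(1, 230880))) = Add(Rational(-31447, 230632), Mul(Mul(Rational(1, 15129), 42233), Rational(1, 230880))) = Add(Rational(-31447, 230632), Mul(Rational(42233, 15129), Rational(1, 230880))) = Add(Rational(-31447, 230632), Rational(42233, 3492983520)) = Rational(-13729264059023, 100699221898080)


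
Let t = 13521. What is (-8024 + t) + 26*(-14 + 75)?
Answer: 7083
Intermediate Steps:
(-8024 + t) + 26*(-14 + 75) = (-8024 + 13521) + 26*(-14 + 75) = 5497 + 26*61 = 5497 + 1586 = 7083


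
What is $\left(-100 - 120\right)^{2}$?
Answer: $48400$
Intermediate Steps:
$\left(-100 - 120\right)^{2} = \left(-220\right)^{2} = 48400$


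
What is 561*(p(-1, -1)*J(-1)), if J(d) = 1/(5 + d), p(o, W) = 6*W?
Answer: -1683/2 ≈ -841.50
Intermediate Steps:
561*(p(-1, -1)*J(-1)) = 561*((6*(-1))/(5 - 1)) = 561*(-6/4) = 561*(-6*1/4) = 561*(-3/2) = -1683/2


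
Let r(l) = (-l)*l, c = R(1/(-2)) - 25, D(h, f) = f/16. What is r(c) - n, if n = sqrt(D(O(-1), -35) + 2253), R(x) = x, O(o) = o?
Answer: -2601/4 - sqrt(36013)/4 ≈ -697.69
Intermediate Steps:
D(h, f) = f/16 (D(h, f) = f*(1/16) = f/16)
c = -51/2 (c = 1/(-2) - 25 = -1/2 - 25 = -51/2 ≈ -25.500)
n = sqrt(36013)/4 (n = sqrt((1/16)*(-35) + 2253) = sqrt(-35/16 + 2253) = sqrt(36013/16) = sqrt(36013)/4 ≈ 47.443)
r(l) = -l**2
r(c) - n = -(-51/2)**2 - sqrt(36013)/4 = -1*2601/4 - sqrt(36013)/4 = -2601/4 - sqrt(36013)/4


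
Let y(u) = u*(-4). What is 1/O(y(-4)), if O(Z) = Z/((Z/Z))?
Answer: 1/16 ≈ 0.062500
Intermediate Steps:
y(u) = -4*u
O(Z) = Z (O(Z) = Z/1 = Z*1 = Z)
1/O(y(-4)) = 1/(-4*(-4)) = 1/16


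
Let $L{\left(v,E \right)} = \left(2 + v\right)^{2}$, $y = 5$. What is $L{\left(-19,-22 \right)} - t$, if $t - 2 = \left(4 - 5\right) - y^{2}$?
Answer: $313$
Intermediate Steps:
$t = -24$ ($t = 2 + \left(\left(4 - 5\right) - 5^{2}\right) = 2 + \left(\left(4 - 5\right) - 25\right) = 2 - 26 = -24$)
$L{\left(-19,-22 \right)} - t = \left(2 - 19\right)^{2} - -24 = \left(-17\right)^{2} + 24 = 289 + 24 = 313$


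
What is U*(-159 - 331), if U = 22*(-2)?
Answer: 21560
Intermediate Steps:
U = -44
U*(-159 - 331) = -44*(-159 - 331) = -44*(-490) = 21560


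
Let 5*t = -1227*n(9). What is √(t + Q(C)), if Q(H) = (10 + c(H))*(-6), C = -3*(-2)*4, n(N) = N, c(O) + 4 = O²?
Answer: 3*I*√15835/5 ≈ 75.502*I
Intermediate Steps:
c(O) = -4 + O²
C = 24 (C = 6*4 = 24)
Q(H) = -36 - 6*H² (Q(H) = (10 + (-4 + H²))*(-6) = (6 + H²)*(-6) = -36 - 6*H²)
t = -11043/5 (t = (-1227*9)/5 = (⅕)*(-11043) = -11043/5 ≈ -2208.6)
√(t + Q(C)) = √(-11043/5 + (-36 - 6*24²)) = √(-11043/5 + (-36 - 6*576)) = √(-11043/5 + (-36 - 3456)) = √(-11043/5 - 3492) = √(-28503/5) = 3*I*√15835/5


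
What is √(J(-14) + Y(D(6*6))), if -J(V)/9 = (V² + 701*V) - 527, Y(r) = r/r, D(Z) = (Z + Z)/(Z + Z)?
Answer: √91306 ≈ 302.17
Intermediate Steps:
D(Z) = 1 (D(Z) = (2*Z)/((2*Z)) = (2*Z)*(1/(2*Z)) = 1)
Y(r) = 1
J(V) = 4743 - 6309*V - 9*V² (J(V) = -9*((V² + 701*V) - 527) = -9*(-527 + V² + 701*V) = 4743 - 6309*V - 9*V²)
√(J(-14) + Y(D(6*6))) = √((4743 - 6309*(-14) - 9*(-14)²) + 1) = √((4743 + 88326 - 9*196) + 1) = √((4743 + 88326 - 1764) + 1) = √(91305 + 1) = √91306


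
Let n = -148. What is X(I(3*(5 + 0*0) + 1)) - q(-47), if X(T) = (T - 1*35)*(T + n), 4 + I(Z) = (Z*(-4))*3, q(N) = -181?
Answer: 79645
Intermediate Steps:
I(Z) = -4 - 12*Z (I(Z) = -4 + (Z*(-4))*3 = -4 - 4*Z*3 = -4 - 12*Z)
X(T) = (-148 + T)*(-35 + T) (X(T) = (T - 1*35)*(T - 148) = (T - 35)*(-148 + T) = (-35 + T)*(-148 + T) = (-148 + T)*(-35 + T))
X(I(3*(5 + 0*0) + 1)) - q(-47) = (5180 + (-4 - 12*(3*(5 + 0*0) + 1))² - 183*(-4 - 12*(3*(5 + 0*0) + 1))) - 1*(-181) = (5180 + (-4 - 12*(3*(5 + 0) + 1))² - 183*(-4 - 12*(3*(5 + 0) + 1))) + 181 = (5180 + (-4 - 12*(3*5 + 1))² - 183*(-4 - 12*(3*5 + 1))) + 181 = (5180 + (-4 - 12*(15 + 1))² - 183*(-4 - 12*(15 + 1))) + 181 = (5180 + (-4 - 12*16)² - 183*(-4 - 12*16)) + 181 = (5180 + (-4 - 192)² - 183*(-4 - 192)) + 181 = (5180 + (-196)² - 183*(-196)) + 181 = (5180 + 38416 + 35868) + 181 = 79464 + 181 = 79645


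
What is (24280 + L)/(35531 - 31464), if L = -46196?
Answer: -21916/4067 ≈ -5.3887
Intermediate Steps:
(24280 + L)/(35531 - 31464) = (24280 - 46196)/(35531 - 31464) = -21916/4067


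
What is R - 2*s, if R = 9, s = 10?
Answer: -11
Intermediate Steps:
R - 2*s = 9 - 2*10 = 9 - 20 = -11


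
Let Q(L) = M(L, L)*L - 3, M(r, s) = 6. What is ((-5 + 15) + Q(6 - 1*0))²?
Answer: 1849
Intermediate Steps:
Q(L) = -3 + 6*L (Q(L) = 6*L - 3 = -3 + 6*L)
((-5 + 15) + Q(6 - 1*0))² = ((-5 + 15) + (-3 + 6*(6 - 1*0)))² = (10 + (-3 + 6*(6 + 0)))² = (10 + (-3 + 6*6))² = (10 + (-3 + 36))² = (10 + 33)² = 43² = 1849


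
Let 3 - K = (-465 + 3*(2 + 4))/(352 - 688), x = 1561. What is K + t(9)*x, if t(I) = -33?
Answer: -5769269/112 ≈ -51511.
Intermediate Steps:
K = 187/112 (K = 3 - (-465 + 3*(2 + 4))/(352 - 688) = 3 - (-465 + 3*6)/(-336) = 3 - (-465 + 18)*(-1)/336 = 3 - (-447)*(-1)/336 = 3 - 1*149/112 = 3 - 149/112 = 187/112 ≈ 1.6696)
K + t(9)*x = 187/112 - 33*1561 = 187/112 - 51513 = -5769269/112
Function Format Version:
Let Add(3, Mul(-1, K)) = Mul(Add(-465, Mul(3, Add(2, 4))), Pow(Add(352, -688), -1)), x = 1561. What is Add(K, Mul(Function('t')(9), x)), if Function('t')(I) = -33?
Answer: Rational(-5769269, 112) ≈ -51511.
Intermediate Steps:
K = Rational(187, 112) (K = Add(3, Mul(-1, Mul(Add(-465, Mul(3, Add(2, 4))), Pow(Add(352, -688), -1)))) = Add(3, Mul(-1, Mul(Add(-465, Mul(3, 6)), Pow(-336, -1)))) = Add(3, Mul(-1, Mul(Add(-465, 18), Rational(-1, 336)))) = Add(3, Mul(-1, Mul(-447, Rational(-1, 336)))) = Add(3, Mul(-1, Rational(149, 112))) = Add(3, Rational(-149, 112)) = Rational(187, 112) ≈ 1.6696)
Add(K, Mul(Function('t')(9), x)) = Add(Rational(187, 112), Mul(-33, 1561)) = Add(Rational(187, 112), -51513) = Rational(-5769269, 112)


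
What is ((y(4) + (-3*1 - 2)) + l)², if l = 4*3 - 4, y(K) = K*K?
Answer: 361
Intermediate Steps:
y(K) = K²
l = 8 (l = 12 - 4 = 8)
((y(4) + (-3*1 - 2)) + l)² = ((4² + (-3*1 - 2)) + 8)² = ((16 + (-3 - 2)) + 8)² = ((16 - 5) + 8)² = (11 + 8)² = 19² = 361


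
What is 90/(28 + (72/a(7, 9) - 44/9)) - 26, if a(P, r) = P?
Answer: -24517/1052 ≈ -23.305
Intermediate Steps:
90/(28 + (72/a(7, 9) - 44/9)) - 26 = 90/(28 + (72/7 - 44/9)) - 26 = 90/(28 + 340/63) - 26 = 90/(2104/63) - 26 = 90*(63/2104) - 26 = 2835/1052 - 26 = -24517/1052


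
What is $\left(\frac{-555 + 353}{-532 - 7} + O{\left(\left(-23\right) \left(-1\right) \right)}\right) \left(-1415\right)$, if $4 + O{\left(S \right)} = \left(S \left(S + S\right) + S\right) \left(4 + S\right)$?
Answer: $- \frac{22257722185}{539} \approx -4.1294 \cdot 10^{7}$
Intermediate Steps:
$O{\left(S \right)} = -4 + \left(4 + S\right) \left(S + 2 S^{2}\right)$ ($O{\left(S \right)} = -4 + \left(S \left(S + S\right) + S\right) \left(4 + S\right) = -4 + \left(S 2 S + S\right) \left(4 + S\right) = -4 + \left(2 S^{2} + S\right) \left(4 + S\right) = -4 + \left(S + 2 S^{2}\right) \left(4 + S\right) = -4 + \left(4 + S\right) \left(S + 2 S^{2}\right)$)
$\left(\frac{-555 + 353}{-532 - 7} + O{\left(\left(-23\right) \left(-1\right) \right)}\right) \left(-1415\right) = \left(\frac{-555 + 353}{-532 - 7} + \left(-4 + 2 \left(\left(-23\right) \left(-1\right)\right)^{3} + 4 \left(\left(-23\right) \left(-1\right)\right) + 9 \left(\left(-23\right) \left(-1\right)\right)^{2}\right)\right) \left(-1415\right) = \left(- \frac{202}{-539} + \left(-4 + 2 \cdot 23^{3} + 4 \cdot 23 + 9 \cdot 23^{2}\right)\right) \left(-1415\right) = \left(\left(-202\right) \left(- \frac{1}{539}\right) + \left(-4 + 2 \cdot 12167 + 92 + 9 \cdot 529\right)\right) \left(-1415\right) = \left(\frac{202}{539} + \left(-4 + 24334 + 92 + 4761\right)\right) \left(-1415\right) = \left(\frac{202}{539} + 29183\right) \left(-1415\right) = \frac{15729839}{539} \left(-1415\right) = - \frac{22257722185}{539}$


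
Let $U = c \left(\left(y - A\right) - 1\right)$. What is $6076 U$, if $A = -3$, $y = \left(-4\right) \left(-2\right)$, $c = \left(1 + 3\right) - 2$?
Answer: $121520$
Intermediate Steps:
$c = 2$ ($c = 4 - 2 = 2$)
$y = 8$
$U = 20$ ($U = 2 \left(\left(8 - -3\right) - 1\right) = 2 \left(\left(8 + 3\right) - 1\right) = 2 \left(11 - 1\right) = 2 \cdot 10 = 20$)
$6076 U = 6076 \cdot 20 = 121520$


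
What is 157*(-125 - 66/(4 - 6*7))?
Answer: -367694/19 ≈ -19352.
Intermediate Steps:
157*(-125 - 66/(4 - 6*7)) = 157*(-125 - 66/(4 - 42)) = 157*(-125 - 66/(-38)) = 157*(-125 - 66*(-1/38)) = 157*(-125 + 33/19) = 157*(-2342/19) = -367694/19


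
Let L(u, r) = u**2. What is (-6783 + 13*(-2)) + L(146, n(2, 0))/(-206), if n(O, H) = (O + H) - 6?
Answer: -711985/103 ≈ -6912.5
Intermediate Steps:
n(O, H) = -6 + H + O (n(O, H) = (H + O) - 6 = -6 + H + O)
(-6783 + 13*(-2)) + L(146, n(2, 0))/(-206) = (-6783 + 13*(-2)) + 146**2/(-206) = (-6783 - 26) + 21316*(-1/206) = -6809 - 10658/103 = -711985/103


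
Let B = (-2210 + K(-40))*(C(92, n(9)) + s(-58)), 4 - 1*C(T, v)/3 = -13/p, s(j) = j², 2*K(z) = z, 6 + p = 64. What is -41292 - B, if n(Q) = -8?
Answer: 217171937/29 ≈ 7.4887e+6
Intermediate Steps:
p = 58 (p = -6 + 64 = 58)
K(z) = z/2
C(T, v) = 735/58 (C(T, v) = 12 - (-39)/58 = 12 - 3*(-13/58) = 12 + 39/58 = 735/58)
B = -218369405/29 (B = (-2210 + (½)*(-40))*(735/58 + (-58)²) = (-2210 - 20)*(735/58 + 3364) = -2230*195847/58 = -218369405/29 ≈ -7.5300e+6)
-41292 - B = -41292 - 1*(-218369405/29) = -41292 + 218369405/29 = 217171937/29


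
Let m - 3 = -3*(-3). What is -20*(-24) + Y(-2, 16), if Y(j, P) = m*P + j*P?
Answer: 640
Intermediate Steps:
m = 12 (m = 3 - 3*(-3) = 3 + 9 = 12)
Y(j, P) = 12*P + P*j (Y(j, P) = 12*P + j*P = 12*P + P*j)
-20*(-24) + Y(-2, 16) = -20*(-24) + 16*(12 - 2) = 480 + 16*10 = 480 + 160 = 640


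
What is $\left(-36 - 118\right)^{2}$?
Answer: $23716$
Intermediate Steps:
$\left(-36 - 118\right)^{2} = \left(-154\right)^{2} = 23716$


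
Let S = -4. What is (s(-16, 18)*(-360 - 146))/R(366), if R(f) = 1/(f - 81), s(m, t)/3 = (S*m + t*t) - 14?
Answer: -161803620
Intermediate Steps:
s(m, t) = -42 - 12*m + 3*t**2 (s(m, t) = 3*((-4*m + t*t) - 14) = 3*((-4*m + t**2) - 14) = 3*((t**2 - 4*m) - 14) = 3*(-14 + t**2 - 4*m) = -42 - 12*m + 3*t**2)
R(f) = 1/(-81 + f)
(s(-16, 18)*(-360 - 146))/R(366) = ((-42 - 12*(-16) + 3*18**2)*(-360 - 146))/(1/(-81 + 366)) = ((-42 + 192 + 3*324)*(-506))/(1/285) = ((-42 + 192 + 972)*(-506))/(1/285) = (1122*(-506))*285 = -567732*285 = -161803620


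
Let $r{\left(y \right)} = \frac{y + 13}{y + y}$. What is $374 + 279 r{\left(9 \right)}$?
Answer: $715$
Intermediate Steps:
$r{\left(y \right)} = \frac{13 + y}{2 y}$
$374 + 279 r{\left(9 \right)} = 374 + 279 \frac{13 + 9}{2 \cdot 9} = 374 + 279 \cdot \frac{1}{2} \cdot \frac{1}{9} \cdot 22 = 374 + 279 \cdot \frac{11}{9} = 374 + 341 = 715$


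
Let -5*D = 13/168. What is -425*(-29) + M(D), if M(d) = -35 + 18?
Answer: 12308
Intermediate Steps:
D = -13/840 (D = -13/(5*168) = -⅕*13/168 = -13/840 ≈ -0.015476)
M(d) = -17
-425*(-29) + M(D) = -425*(-29) - 17 = 12325 - 17 = 12308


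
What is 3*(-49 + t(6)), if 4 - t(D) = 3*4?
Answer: -171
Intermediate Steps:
t(D) = -8 (t(D) = 4 - 3*4 = 4 - 1*12 = 4 - 12 = -8)
3*(-49 + t(6)) = 3*(-49 - 8) = 3*(-57) = -171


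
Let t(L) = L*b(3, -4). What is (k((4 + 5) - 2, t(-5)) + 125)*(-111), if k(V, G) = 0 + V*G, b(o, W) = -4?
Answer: -29415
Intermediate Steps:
t(L) = -4*L (t(L) = L*(-4) = -4*L)
k(V, G) = G*V (k(V, G) = 0 + G*V = G*V)
(k((4 + 5) - 2, t(-5)) + 125)*(-111) = ((-4*(-5))*((4 + 5) - 2) + 125)*(-111) = (20*(9 - 2) + 125)*(-111) = (20*7 + 125)*(-111) = (140 + 125)*(-111) = 265*(-111) = -29415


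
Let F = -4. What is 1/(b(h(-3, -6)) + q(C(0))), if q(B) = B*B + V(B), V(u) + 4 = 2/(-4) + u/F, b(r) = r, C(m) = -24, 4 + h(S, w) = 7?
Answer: 2/1161 ≈ 0.0017227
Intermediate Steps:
h(S, w) = 3 (h(S, w) = -4 + 7 = 3)
V(u) = -9/2 - u/4 (V(u) = -4 + (2/(-4) + u/(-4)) = -4 + (2*(-¼) + u*(-¼)) = -4 + (-½ - u/4) = -9/2 - u/4)
q(B) = -9/2 + B² - B/4 (q(B) = B*B + (-9/2 - B/4) = B² + (-9/2 - B/4) = -9/2 + B² - B/4)
1/(b(h(-3, -6)) + q(C(0))) = 1/(3 + (-9/2 + (-24)² - ¼*(-24))) = 1/(3 + (-9/2 + 576 + 6)) = 1/(3 + 1155/2) = 1/(1161/2) = 2/1161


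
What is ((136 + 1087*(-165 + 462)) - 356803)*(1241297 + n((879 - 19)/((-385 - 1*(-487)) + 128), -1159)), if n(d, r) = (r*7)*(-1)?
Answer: -42265041480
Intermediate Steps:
n(d, r) = -7*r (n(d, r) = (7*r)*(-1) = -7*r)
((136 + 1087*(-165 + 462)) - 356803)*(1241297 + n((879 - 19)/((-385 - 1*(-487)) + 128), -1159)) = ((136 + 1087*(-165 + 462)) - 356803)*(1241297 - 7*(-1159)) = ((136 + 1087*297) - 356803)*(1241297 + 8113) = ((136 + 322839) - 356803)*1249410 = (322975 - 356803)*1249410 = -33828*1249410 = -42265041480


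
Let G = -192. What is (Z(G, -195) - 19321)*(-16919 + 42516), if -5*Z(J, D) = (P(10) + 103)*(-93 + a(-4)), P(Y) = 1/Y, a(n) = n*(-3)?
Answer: -22590350783/50 ≈ -4.5181e+8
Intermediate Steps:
a(n) = -3*n
Z(J, D) = 83511/50 (Z(J, D) = -(1/10 + 103)*(-93 - 3*(-4))/5 = -(1/10 + 103)*(-93 + 12)/5 = -1031*(-81)/50 = -1/5*(-83511/10) = 83511/50)
(Z(G, -195) - 19321)*(-16919 + 42516) = (83511/50 - 19321)*(-16919 + 42516) = -882539/50*25597 = -22590350783/50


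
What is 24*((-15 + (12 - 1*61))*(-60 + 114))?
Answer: -82944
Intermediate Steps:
24*((-15 + (12 - 1*61))*(-60 + 114)) = 24*((-15 + (12 - 61))*54) = 24*((-15 - 49)*54) = 24*(-64*54) = 24*(-3456) = -82944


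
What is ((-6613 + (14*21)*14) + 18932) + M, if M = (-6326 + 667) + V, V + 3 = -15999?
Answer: -5226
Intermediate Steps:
V = -16002 (V = -3 - 15999 = -16002)
M = -21661 (M = (-6326 + 667) - 16002 = -5659 - 16002 = -21661)
((-6613 + (14*21)*14) + 18932) + M = ((-6613 + (14*21)*14) + 18932) - 21661 = ((-6613 + 294*14) + 18932) - 21661 = ((-6613 + 4116) + 18932) - 21661 = (-2497 + 18932) - 21661 = 16435 - 21661 = -5226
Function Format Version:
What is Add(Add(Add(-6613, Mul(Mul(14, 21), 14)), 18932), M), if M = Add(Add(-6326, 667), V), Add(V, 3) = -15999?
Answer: -5226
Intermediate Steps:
V = -16002 (V = Add(-3, -15999) = -16002)
M = -21661 (M = Add(Add(-6326, 667), -16002) = Add(-5659, -16002) = -21661)
Add(Add(Add(-6613, Mul(Mul(14, 21), 14)), 18932), M) = Add(Add(Add(-6613, Mul(Mul(14, 21), 14)), 18932), -21661) = Add(Add(Add(-6613, Mul(294, 14)), 18932), -21661) = Add(Add(Add(-6613, 4116), 18932), -21661) = Add(Add(-2497, 18932), -21661) = Add(16435, -21661) = -5226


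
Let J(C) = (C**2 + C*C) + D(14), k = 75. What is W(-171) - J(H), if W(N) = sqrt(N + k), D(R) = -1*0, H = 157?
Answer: -49298 + 4*I*sqrt(6) ≈ -49298.0 + 9.798*I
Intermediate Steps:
D(R) = 0
W(N) = sqrt(75 + N) (W(N) = sqrt(N + 75) = sqrt(75 + N))
J(C) = 2*C**2 (J(C) = (C**2 + C*C) + 0 = (C**2 + C**2) + 0 = 2*C**2 + 0 = 2*C**2)
W(-171) - J(H) = sqrt(75 - 171) - 2*157**2 = sqrt(-96) - 2*24649 = 4*I*sqrt(6) - 1*49298 = 4*I*sqrt(6) - 49298 = -49298 + 4*I*sqrt(6)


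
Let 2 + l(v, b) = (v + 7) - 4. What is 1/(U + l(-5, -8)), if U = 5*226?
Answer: 1/1126 ≈ 0.00088810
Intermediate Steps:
l(v, b) = 1 + v (l(v, b) = -2 + ((v + 7) - 4) = -2 + ((7 + v) - 4) = -2 + (3 + v) = 1 + v)
U = 1130
1/(U + l(-5, -8)) = 1/(1130 + (1 - 5)) = 1/(1130 - 4) = 1/1126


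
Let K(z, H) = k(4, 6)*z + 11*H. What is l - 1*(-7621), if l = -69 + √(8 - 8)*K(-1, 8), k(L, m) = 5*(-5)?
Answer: 7552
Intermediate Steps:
k(L, m) = -25
K(z, H) = -25*z + 11*H
l = -69 (l = -69 + √(8 - 8)*(-25*(-1) + 11*8) = -69 + √0*(25 + 88) = -69 + 0*113 = -69 + 0 = -69)
l - 1*(-7621) = -69 - 1*(-7621) = -69 + 7621 = 7552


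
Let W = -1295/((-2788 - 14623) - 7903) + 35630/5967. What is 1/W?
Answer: 50349546/303221695 ≈ 0.16605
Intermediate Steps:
W = 303221695/50349546 (W = -1295/(-17411 - 7903) + 35630*(1/5967) = -1295/(-25314) + 35630/5967 = -1295*(-1/25314) + 35630/5967 = 1295/25314 + 35630/5967 = 303221695/50349546 ≈ 6.0223)
1/W = 1/(303221695/50349546) = 50349546/303221695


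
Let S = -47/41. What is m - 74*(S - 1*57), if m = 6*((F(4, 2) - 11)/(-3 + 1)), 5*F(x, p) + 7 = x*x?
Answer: 887738/205 ≈ 4330.4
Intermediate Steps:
S = -47/41 (S = -47*1/41 = -47/41 ≈ -1.1463)
F(x, p) = -7/5 + x²/5 (F(x, p) = -7/5 + (x*x)/5 = -7/5 + x²/5)
m = 138/5 (m = 6*(((-7/5 + (⅕)*4²) - 11)/(-3 + 1)) = 6*(((-7/5 + (⅕)*16) - 11)/(-2)) = 6*(((-7/5 + 16/5) - 11)*(-½)) = 6*((9/5 - 11)*(-½)) = 6*(-46/5*(-½)) = 6*(23/5) = 138/5 ≈ 27.600)
m - 74*(S - 1*57) = 138/5 - 74*(-47/41 - 1*57) = 138/5 - 74*(-47/41 - 57) = 138/5 - 74*(-2384/41) = 138/5 + 176416/41 = 887738/205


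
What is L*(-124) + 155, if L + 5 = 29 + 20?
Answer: -5301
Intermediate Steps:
L = 44 (L = -5 + (29 + 20) = -5 + 49 = 44)
L*(-124) + 155 = 44*(-124) + 155 = -5456 + 155 = -5301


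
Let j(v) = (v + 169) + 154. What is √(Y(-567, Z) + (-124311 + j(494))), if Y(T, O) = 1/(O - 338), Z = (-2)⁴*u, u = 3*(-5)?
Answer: I*√142759066/34 ≈ 351.42*I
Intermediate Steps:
j(v) = 323 + v (j(v) = (169 + v) + 154 = 323 + v)
u = -15
Z = -240 (Z = (-2)⁴*(-15) = 16*(-15) = -240)
Y(T, O) = 1/(-338 + O)
√(Y(-567, Z) + (-124311 + j(494))) = √(1/(-338 - 240) + (-124311 + (323 + 494))) = √(1/(-578) + (-124311 + 817)) = √(-1/578 - 123494) = √(-71379533/578) = I*√142759066/34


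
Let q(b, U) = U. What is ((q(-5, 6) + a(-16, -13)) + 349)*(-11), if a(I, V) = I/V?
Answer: -50941/13 ≈ -3918.5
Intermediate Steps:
((q(-5, 6) + a(-16, -13)) + 349)*(-11) = ((6 - 16/(-13)) + 349)*(-11) = ((6 - 16*(-1/13)) + 349)*(-11) = ((6 + 16/13) + 349)*(-11) = (94/13 + 349)*(-11) = (4631/13)*(-11) = -50941/13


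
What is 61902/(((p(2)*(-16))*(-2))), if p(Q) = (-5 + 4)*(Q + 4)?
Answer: -10317/32 ≈ -322.41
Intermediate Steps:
p(Q) = -4 - Q (p(Q) = -(4 + Q) = -4 - Q)
61902/(((p(2)*(-16))*(-2))) = 61902/((((-4 - 1*2)*(-16))*(-2))) = 61902/((((-4 - 2)*(-16))*(-2))) = 61902/((-6*(-16)*(-2))) = 61902/((96*(-2))) = 61902/(-192) = 61902*(-1/192) = -10317/32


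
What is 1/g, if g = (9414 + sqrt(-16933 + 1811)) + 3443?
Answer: 12857/165317571 - I*sqrt(15122)/165317571 ≈ 7.7771e-5 - 7.4385e-7*I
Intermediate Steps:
g = 12857 + I*sqrt(15122) (g = (9414 + sqrt(-15122)) + 3443 = (9414 + I*sqrt(15122)) + 3443 = 12857 + I*sqrt(15122) ≈ 12857.0 + 122.97*I)
1/g = 1/(12857 + I*sqrt(15122))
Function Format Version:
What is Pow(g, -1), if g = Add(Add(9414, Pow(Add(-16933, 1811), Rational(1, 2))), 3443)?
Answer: Add(Rational(12857, 165317571), Mul(Rational(-1, 165317571), I, Pow(15122, Rational(1, 2)))) ≈ Add(7.7771e-5, Mul(-7.4385e-7, I))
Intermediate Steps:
g = Add(12857, Mul(I, Pow(15122, Rational(1, 2)))) (g = Add(Add(9414, Pow(-15122, Rational(1, 2))), 3443) = Add(Add(9414, Mul(I, Pow(15122, Rational(1, 2)))), 3443) = Add(12857, Mul(I, Pow(15122, Rational(1, 2)))) ≈ Add(12857., Mul(122.97, I)))
Pow(g, -1) = Pow(Add(12857, Mul(I, Pow(15122, Rational(1, 2)))), -1)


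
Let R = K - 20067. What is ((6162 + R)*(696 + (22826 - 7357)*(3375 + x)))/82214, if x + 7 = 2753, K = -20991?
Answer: -1652089092360/41107 ≈ -4.0190e+7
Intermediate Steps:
x = 2746 (x = -7 + 2753 = 2746)
R = -41058 (R = -20991 - 20067 = -41058)
((6162 + R)*(696 + (22826 - 7357)*(3375 + x)))/82214 = ((6162 - 41058)*(696 + (22826 - 7357)*(3375 + 2746)))/82214 = -34896*(696 + 15469*6121)*(1/82214) = -34896*(696 + 94685749)*(1/82214) = -34896*94686445*(1/82214) = -3304178184720*1/82214 = -1652089092360/41107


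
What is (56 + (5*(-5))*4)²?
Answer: 1936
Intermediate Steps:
(56 + (5*(-5))*4)² = (56 - 25*4)² = (56 - 100)² = (-44)² = 1936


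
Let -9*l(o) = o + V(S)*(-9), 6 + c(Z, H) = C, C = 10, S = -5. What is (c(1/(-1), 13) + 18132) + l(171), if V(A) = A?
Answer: 18112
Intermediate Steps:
c(Z, H) = 4 (c(Z, H) = -6 + 10 = 4)
l(o) = -5 - o/9 (l(o) = -(o - 5*(-9))/9 = -(o + 45)/9 = -(45 + o)/9 = -5 - o/9)
(c(1/(-1), 13) + 18132) + l(171) = (4 + 18132) + (-5 - ⅑*171) = 18136 + (-5 - 19) = 18136 - 24 = 18112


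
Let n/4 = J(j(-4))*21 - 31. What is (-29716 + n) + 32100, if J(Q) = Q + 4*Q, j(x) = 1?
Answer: 2680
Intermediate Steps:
J(Q) = 5*Q
n = 296 (n = 4*((5*1)*21 - 31) = 4*(5*21 - 31) = 4*(105 - 31) = 4*74 = 296)
(-29716 + n) + 32100 = (-29716 + 296) + 32100 = -29420 + 32100 = 2680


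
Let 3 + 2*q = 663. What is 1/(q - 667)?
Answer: -1/337 ≈ -0.0029674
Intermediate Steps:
q = 330 (q = -3/2 + (1/2)*663 = -3/2 + 663/2 = 330)
1/(q - 667) = 1/(330 - 667) = 1/(-337) = -1/337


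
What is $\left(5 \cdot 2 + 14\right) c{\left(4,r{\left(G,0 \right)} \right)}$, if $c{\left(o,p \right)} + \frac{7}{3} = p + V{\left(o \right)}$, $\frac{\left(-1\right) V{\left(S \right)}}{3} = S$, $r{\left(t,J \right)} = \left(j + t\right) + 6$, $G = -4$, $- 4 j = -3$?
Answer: $-278$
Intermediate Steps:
$j = \frac{3}{4}$ ($j = \left(- \frac{1}{4}\right) \left(-3\right) = \frac{3}{4} \approx 0.75$)
$r{\left(t,J \right)} = \frac{27}{4} + t$ ($r{\left(t,J \right)} = \left(\frac{3}{4} + t\right) + 6 = \frac{27}{4} + t$)
$V{\left(S \right)} = - 3 S$
$c{\left(o,p \right)} = - \frac{7}{3} + p - 3 o$ ($c{\left(o,p \right)} = - \frac{7}{3} - \left(- p + 3 o\right) = - \frac{7}{3} + p - 3 o$)
$\left(5 \cdot 2 + 14\right) c{\left(4,r{\left(G,0 \right)} \right)} = \left(5 \cdot 2 + 14\right) \left(- \frac{7}{3} + \left(\frac{27}{4} - 4\right) - 12\right) = \left(10 + 14\right) \left(- \frac{7}{3} + \frac{11}{4} - 12\right) = 24 \left(- \frac{139}{12}\right) = -278$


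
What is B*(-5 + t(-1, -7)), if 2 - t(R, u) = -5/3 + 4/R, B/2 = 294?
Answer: 1568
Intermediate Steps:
B = 588 (B = 2*294 = 588)
t(R, u) = 11/3 - 4/R (t(R, u) = 2 - (-5/3 + 4/R) = 2 + (5/3 - 4/R) = 11/3 - 4/R)
B*(-5 + t(-1, -7)) = 588*(-5 + (11/3 - 4/(-1))) = 588*(-5 + (11/3 - 4*(-1))) = 588*(-5 + (11/3 + 4)) = 588*(-5 + 23/3) = 588*(8/3) = 1568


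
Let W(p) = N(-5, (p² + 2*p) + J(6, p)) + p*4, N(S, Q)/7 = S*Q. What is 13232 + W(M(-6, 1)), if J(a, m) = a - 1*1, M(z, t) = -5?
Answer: 12512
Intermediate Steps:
J(a, m) = -1 + a (J(a, m) = a - 1 = -1 + a)
N(S, Q) = 7*Q*S (N(S, Q) = 7*(S*Q) = 7*(Q*S) = 7*Q*S)
W(p) = -175 - 66*p - 35*p² (W(p) = 7*((p² + 2*p) + (-1 + 6))*(-5) + p*4 = 7*((p² + 2*p) + 5)*(-5) + 4*p = 7*(5 + p² + 2*p)*(-5) + 4*p = (-175 - 70*p - 35*p²) + 4*p = -175 - 66*p - 35*p²)
13232 + W(M(-6, 1)) = 13232 + (-175 - 66*(-5) - 35*(-5)²) = 13232 + (-175 + 330 - 35*25) = 13232 + (-175 + 330 - 875) = 13232 - 720 = 12512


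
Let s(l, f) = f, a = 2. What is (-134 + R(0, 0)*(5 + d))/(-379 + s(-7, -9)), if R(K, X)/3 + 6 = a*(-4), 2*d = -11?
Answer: 113/388 ≈ 0.29124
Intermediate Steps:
d = -11/2 (d = (1/2)*(-11) = -11/2 ≈ -5.5000)
R(K, X) = -42 (R(K, X) = -18 + 3*(2*(-4)) = -18 + 3*(-8) = -18 - 24 = -42)
(-134 + R(0, 0)*(5 + d))/(-379 + s(-7, -9)) = (-134 - 42*(5 - 11/2))/(-379 - 9) = (-134 - 42*(-1/2))/(-388) = (-134 + 21)*(-1/388) = -113*(-1/388) = 113/388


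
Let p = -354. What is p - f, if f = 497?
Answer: -851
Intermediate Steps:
p - f = -354 - 1*497 = -354 - 497 = -851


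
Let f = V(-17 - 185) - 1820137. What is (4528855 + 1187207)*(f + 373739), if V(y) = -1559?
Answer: -8276611985334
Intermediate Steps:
f = -1821696 (f = -1559 - 1820137 = -1821696)
(4528855 + 1187207)*(f + 373739) = (4528855 + 1187207)*(-1821696 + 373739) = 5716062*(-1447957) = -8276611985334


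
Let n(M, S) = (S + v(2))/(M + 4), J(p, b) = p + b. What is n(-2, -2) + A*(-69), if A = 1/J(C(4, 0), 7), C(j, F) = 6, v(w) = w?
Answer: -69/13 ≈ -5.3077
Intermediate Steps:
J(p, b) = b + p
n(M, S) = (2 + S)/(4 + M) (n(M, S) = (S + 2)/(M + 4) = (2 + S)/(4 + M))
A = 1/13 (A = 1/(7 + 6) = 1/13 ≈ 0.076923)
n(-2, -2) + A*(-69) = (2 - 2)/(4 - 2) + (1/13)*(-69) = 0/2 - 69/13 = (1/2)*0 - 69/13 = 0 - 69/13 = -69/13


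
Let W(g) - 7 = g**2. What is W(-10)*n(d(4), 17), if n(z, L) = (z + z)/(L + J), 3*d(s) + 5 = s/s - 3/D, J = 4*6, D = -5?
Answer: -3638/615 ≈ -5.9154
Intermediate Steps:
J = 24
d(s) = -17/15 (d(s) = -5/3 + (s/s - 3/(-5))/3 = -5/3 + (1 - 3*(-1/5))/3 = -5/3 + (1 + 3/5)/3 = -5/3 + (1/3)*(8/5) = -5/3 + 8/15 = -17/15)
n(z, L) = 2*z/(24 + L) (n(z, L) = (z + z)/(L + 24) = (2*z)/(24 + L) = 2*z/(24 + L))
W(g) = 7 + g**2
W(-10)*n(d(4), 17) = (7 + (-10)**2)*(2*(-17/15)/(24 + 17)) = (7 + 100)*(2*(-17/15)/41) = 107*(2*(-17/15)*(1/41)) = 107*(-34/615) = -3638/615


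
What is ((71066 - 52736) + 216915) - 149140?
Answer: 86105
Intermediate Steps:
((71066 - 52736) + 216915) - 149140 = (18330 + 216915) - 149140 = 235245 - 149140 = 86105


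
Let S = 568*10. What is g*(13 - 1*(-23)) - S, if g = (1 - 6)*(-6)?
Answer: -4600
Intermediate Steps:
g = 30 (g = -5*(-6) = 30)
S = 5680
g*(13 - 1*(-23)) - S = 30*(13 - 1*(-23)) - 1*5680 = 30*(13 + 23) - 5680 = 30*36 - 5680 = 1080 - 5680 = -4600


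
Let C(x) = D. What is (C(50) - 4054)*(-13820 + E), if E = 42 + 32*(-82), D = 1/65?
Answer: 4322074618/65 ≈ 6.6493e+7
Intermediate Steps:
D = 1/65 ≈ 0.015385
C(x) = 1/65
E = -2582 (E = 42 - 2624 = -2582)
(C(50) - 4054)*(-13820 + E) = (1/65 - 4054)*(-13820 - 2582) = -263509/65*(-16402) = 4322074618/65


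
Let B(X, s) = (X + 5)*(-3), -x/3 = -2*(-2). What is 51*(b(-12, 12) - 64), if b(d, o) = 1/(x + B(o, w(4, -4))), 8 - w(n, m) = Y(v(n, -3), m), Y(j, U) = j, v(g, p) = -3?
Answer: -68561/21 ≈ -3264.8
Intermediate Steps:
w(n, m) = 11 (w(n, m) = 8 - 1*(-3) = 8 + 3 = 11)
x = -12 (x = -(-6)*(-2) = -3*4 = -12)
B(X, s) = -15 - 3*X (B(X, s) = (5 + X)*(-3) = -15 - 3*X)
b(d, o) = 1/(-27 - 3*o) (b(d, o) = 1/(-12 + (-15 - 3*o)) = 1/(-27 - 3*o))
51*(b(-12, 12) - 64) = 51*(-1/(27 + 3*12) - 64) = 51*(-1/(27 + 36) - 64) = 51*(-1/63 - 64) = 51*(-4033/63) = -68561/21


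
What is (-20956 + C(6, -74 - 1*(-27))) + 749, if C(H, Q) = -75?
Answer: -20282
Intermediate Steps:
(-20956 + C(6, -74 - 1*(-27))) + 749 = (-20956 - 75) + 749 = -21031 + 749 = -20282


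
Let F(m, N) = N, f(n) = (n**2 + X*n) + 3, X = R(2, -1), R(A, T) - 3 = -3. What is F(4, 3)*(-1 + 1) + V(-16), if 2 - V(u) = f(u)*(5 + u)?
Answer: 2851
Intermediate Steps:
R(A, T) = 0 (R(A, T) = 3 - 3 = 0)
X = 0
f(n) = 3 + n**2 (f(n) = (n**2 + 0*n) + 3 = (n**2 + 0) + 3 = n**2 + 3 = 3 + n**2)
V(u) = 2 - (3 + u**2)*(5 + u)
F(4, 3)*(-1 + 1) + V(-16) = 3*(-1 + 1) + (-13 - 5*(-16)**2 - 1*(-16)*(3 + (-16)**2)) = 3*0 + (-13 - 5*256 - 1*(-16)*(3 + 256)) = 0 + (-13 - 1280 - 1*(-16)*259) = 0 + (-13 - 1280 + 4144) = 0 + 2851 = 2851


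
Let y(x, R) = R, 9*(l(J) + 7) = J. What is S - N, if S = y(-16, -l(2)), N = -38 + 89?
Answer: -398/9 ≈ -44.222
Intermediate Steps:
l(J) = -7 + J/9
N = 51
S = 61/9 (S = -(-7 + (1/9)*2) = -(-7 + 2/9) = -1*(-61/9) = 61/9 ≈ 6.7778)
S - N = 61/9 - 1*51 = 61/9 - 51 = -398/9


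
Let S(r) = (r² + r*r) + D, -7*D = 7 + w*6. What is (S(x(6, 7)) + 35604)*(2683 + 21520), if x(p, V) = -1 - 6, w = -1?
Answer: 6048644339/7 ≈ 8.6409e+8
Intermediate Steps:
x(p, V) = -7
D = -⅐ (D = -(7 - 1*6)/7 = -(7 - 6)/7 = -⅐*1 = -⅐ ≈ -0.14286)
S(r) = -⅐ + 2*r² (S(r) = (r² + r*r) - ⅐ = (r² + r²) - ⅐ = 2*r² - ⅐ = -⅐ + 2*r²)
(S(x(6, 7)) + 35604)*(2683 + 21520) = ((-⅐ + 2*(-7)²) + 35604)*(2683 + 21520) = ((-⅐ + 2*49) + 35604)*24203 = ((-⅐ + 98) + 35604)*24203 = (685/7 + 35604)*24203 = (249913/7)*24203 = 6048644339/7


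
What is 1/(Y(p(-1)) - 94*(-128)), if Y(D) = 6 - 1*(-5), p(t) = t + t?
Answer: 1/12043 ≈ 8.3036e-5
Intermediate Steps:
p(t) = 2*t
Y(D) = 11 (Y(D) = 6 + 5 = 11)
1/(Y(p(-1)) - 94*(-128)) = 1/(11 - 94*(-128)) = 1/(11 + 12032) = 1/12043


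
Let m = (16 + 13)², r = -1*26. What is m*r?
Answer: -21866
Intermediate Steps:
r = -26
m = 841 (m = 29² = 841)
m*r = 841*(-26) = -21866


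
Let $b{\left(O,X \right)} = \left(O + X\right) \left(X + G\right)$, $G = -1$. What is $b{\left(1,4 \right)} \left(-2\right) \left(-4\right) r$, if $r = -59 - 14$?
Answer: $-8760$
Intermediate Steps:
$b{\left(O,X \right)} = \left(-1 + X\right) \left(O + X\right)$ ($b{\left(O,X \right)} = \left(O + X\right) \left(X - 1\right) = \left(O + X\right) \left(-1 + X\right) = \left(-1 + X\right) \left(O + X\right)$)
$r = -73$ ($r = -59 - 14 = -73$)
$b{\left(1,4 \right)} \left(-2\right) \left(-4\right) r = \left(4^{2} - 1 - 4 + 1 \cdot 4\right) \left(-2\right) \left(-4\right) \left(-73\right) = \left(16 - 1 - 4 + 4\right) \left(-2\right) \left(-4\right) \left(-73\right) = 15 \left(-2\right) \left(-4\right) \left(-73\right) = \left(-30\right) \left(-4\right) \left(-73\right) = 120 \left(-73\right) = -8760$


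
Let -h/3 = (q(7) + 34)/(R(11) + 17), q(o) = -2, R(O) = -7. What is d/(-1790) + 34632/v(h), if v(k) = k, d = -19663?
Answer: -3218881/895 ≈ -3596.5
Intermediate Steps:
h = -48/5 (h = -3*(-2 + 34)/(-7 + 17) = -96/10 = -3*16/5 = -48/5 ≈ -9.6000)
d/(-1790) + 34632/v(h) = -19663/(-1790) + 34632/(-48/5) = -19663*(-1/1790) + 34632*(-5/48) = 19663/1790 - 7215/2 = -3218881/895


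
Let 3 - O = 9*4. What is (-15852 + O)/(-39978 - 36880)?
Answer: 15885/76858 ≈ 0.20668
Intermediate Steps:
O = -33 (O = 3 - 9*4 = 3 - 1*36 = 3 - 36 = -33)
(-15852 + O)/(-39978 - 36880) = (-15852 - 33)/(-39978 - 36880) = -15885/(-76858) = -15885*(-1/76858) = 15885/76858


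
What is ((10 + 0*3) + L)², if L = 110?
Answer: 14400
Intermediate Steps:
((10 + 0*3) + L)² = ((10 + 0*3) + 110)² = ((10 + 0) + 110)² = (10 + 110)² = 120² = 14400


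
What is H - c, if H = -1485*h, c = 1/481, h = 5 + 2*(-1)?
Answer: -2142856/481 ≈ -4455.0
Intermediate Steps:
h = 3 (h = 5 - 2 = 3)
c = 1/481 ≈ 0.0020790
H = -4455 (H = -1485*3 = -4455)
H - c = -4455 - 1*1/481 = -4455 - 1/481 = -2142856/481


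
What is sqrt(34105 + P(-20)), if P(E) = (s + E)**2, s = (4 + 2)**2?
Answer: sqrt(34361) ≈ 185.37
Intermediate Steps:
s = 36 (s = 6**2 = 36)
P(E) = (36 + E)**2
sqrt(34105 + P(-20)) = sqrt(34105 + (36 - 20)**2) = sqrt(34105 + 16**2) = sqrt(34105 + 256) = sqrt(34361)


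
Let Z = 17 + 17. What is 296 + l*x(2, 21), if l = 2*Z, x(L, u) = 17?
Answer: 1452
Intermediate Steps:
Z = 34
l = 68 (l = 2*34 = 68)
296 + l*x(2, 21) = 296 + 68*17 = 296 + 1156 = 1452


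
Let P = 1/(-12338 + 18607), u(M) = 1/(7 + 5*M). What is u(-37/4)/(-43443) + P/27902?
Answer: 706491103/1193034670778538 ≈ 5.9218e-7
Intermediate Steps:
P = 1/6269 ≈ 0.00015952
u(-37/4)/(-43443) + P/27902 = 1/((7 + 5*(-37/4))*(-43443)) + (1/6269)/27902 = -1/43443/(7 + 5*(-37*¼)) + (1/6269)*(1/27902) = -1/43443/(7 + 5*(-37/4)) + 1/174917638 = -1/43443/(7 - 185/4) + 1/174917638 = -1/43443/(-157/4) + 1/174917638 = -4/157*(-1/43443) + 1/174917638 = 4/6820551 + 1/174917638 = 706491103/1193034670778538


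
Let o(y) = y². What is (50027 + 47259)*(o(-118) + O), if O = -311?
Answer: 1324354318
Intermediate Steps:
(50027 + 47259)*(o(-118) + O) = (50027 + 47259)*((-118)² - 311) = 97286*(13924 - 311) = 97286*13613 = 1324354318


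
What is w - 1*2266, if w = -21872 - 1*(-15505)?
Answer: -8633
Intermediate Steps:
w = -6367 (w = -21872 + 15505 = -6367)
w - 1*2266 = -6367 - 1*2266 = -6367 - 2266 = -8633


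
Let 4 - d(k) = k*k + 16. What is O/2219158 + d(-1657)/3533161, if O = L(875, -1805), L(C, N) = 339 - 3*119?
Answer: -3046559585168/3920321249219 ≈ -0.77712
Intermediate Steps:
L(C, N) = -18 (L(C, N) = 339 - 357 = -18)
O = -18
d(k) = -12 - k² (d(k) = 4 - (k*k + 16) = 4 - (k² + 16) = 4 - (16 + k²) = 4 + (-16 - k²) = -12 - k²)
O/2219158 + d(-1657)/3533161 = -18/2219158 + (-12 - 1*(-1657)²)/3533161 = -18*1/2219158 + (-12 - 1*2745649)*(1/3533161) = -9/1109579 + (-12 - 2745649)*(1/3533161) = -9/1109579 - 2745661*1/3533161 = -9/1109579 - 2745661/3533161 = -3046559585168/3920321249219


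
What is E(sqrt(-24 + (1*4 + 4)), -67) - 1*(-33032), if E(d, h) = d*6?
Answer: 33032 + 24*I ≈ 33032.0 + 24.0*I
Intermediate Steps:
E(d, h) = 6*d
E(sqrt(-24 + (1*4 + 4)), -67) - 1*(-33032) = 6*sqrt(-24 + (1*4 + 4)) - 1*(-33032) = 6*sqrt(-24 + (4 + 4)) + 33032 = 6*sqrt(-24 + 8) + 33032 = 6*sqrt(-16) + 33032 = 6*(4*I) + 33032 = 24*I + 33032 = 33032 + 24*I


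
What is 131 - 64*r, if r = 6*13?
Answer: -4861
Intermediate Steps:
r = 78
131 - 64*r = 131 - 64*78 = 131 - 4992 = -4861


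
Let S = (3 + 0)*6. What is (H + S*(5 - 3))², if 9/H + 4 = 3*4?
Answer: 88209/64 ≈ 1378.3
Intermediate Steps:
S = 18 (S = 3*6 = 18)
H = 9/8 (H = 9/(-4 + 3*4) = 9/(-4 + 12) = 9/8 ≈ 1.1250)
(H + S*(5 - 3))² = (9/8 + 18*(5 - 3))² = (9/8 + 18*2)² = (9/8 + 36)² = (297/8)² = 88209/64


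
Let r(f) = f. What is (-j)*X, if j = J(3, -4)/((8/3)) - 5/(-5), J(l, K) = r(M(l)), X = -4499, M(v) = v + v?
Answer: 58487/4 ≈ 14622.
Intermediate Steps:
M(v) = 2*v
J(l, K) = 2*l
j = 13/4 (j = (2*3)/((8/3)) - 5/(-5) = 6/((8*(⅓))) - 5*(-⅕) = 6/(8/3) + 1 = 6*(3/8) + 1 = 9/4 + 1 = 13/4 ≈ 3.2500)
(-j)*X = -1*13/4*(-4499) = -13/4*(-4499) = 58487/4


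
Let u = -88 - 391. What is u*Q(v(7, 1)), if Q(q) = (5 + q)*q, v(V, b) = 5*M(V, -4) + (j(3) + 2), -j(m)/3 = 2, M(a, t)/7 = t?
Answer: -9587664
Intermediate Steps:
M(a, t) = 7*t
j(m) = -6 (j(m) = -3*2 = -6)
v(V, b) = -144 (v(V, b) = 5*(7*(-4)) + (-6 + 2) = 5*(-28) - 4 = -140 - 4 = -144)
Q(q) = q*(5 + q)
u = -479
u*Q(v(7, 1)) = -(-68976)*(5 - 144) = -(-68976)*(-139) = -479*20016 = -9587664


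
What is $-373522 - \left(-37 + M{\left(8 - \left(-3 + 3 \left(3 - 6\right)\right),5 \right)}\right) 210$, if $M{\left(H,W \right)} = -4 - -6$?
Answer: $-366172$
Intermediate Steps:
$M{\left(H,W \right)} = 2$ ($M{\left(H,W \right)} = -4 + 6 = 2$)
$-373522 - \left(-37 + M{\left(8 - \left(-3 + 3 \left(3 - 6\right)\right),5 \right)}\right) 210 = -373522 - \left(-37 + 2\right) 210 = -373522 - \left(-35\right) 210 = -373522 - -7350 = -373522 + 7350 = -366172$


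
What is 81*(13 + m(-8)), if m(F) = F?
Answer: 405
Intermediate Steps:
81*(13 + m(-8)) = 81*(13 - 8) = 81*5 = 405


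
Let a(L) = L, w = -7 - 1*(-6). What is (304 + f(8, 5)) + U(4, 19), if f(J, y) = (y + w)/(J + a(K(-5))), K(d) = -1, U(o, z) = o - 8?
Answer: 2104/7 ≈ 300.57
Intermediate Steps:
U(o, z) = -8 + o
w = -1 (w = -7 + 6 = -1)
f(J, y) = (-1 + y)/(-1 + J) (f(J, y) = (y - 1)/(J - 1) = (-1 + y)/(-1 + J))
(304 + f(8, 5)) + U(4, 19) = (304 + (-1 + 5)/(-1 + 8)) + (-8 + 4) = (304 + 4/7) - 4 = 2132/7 - 4 = 2104/7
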